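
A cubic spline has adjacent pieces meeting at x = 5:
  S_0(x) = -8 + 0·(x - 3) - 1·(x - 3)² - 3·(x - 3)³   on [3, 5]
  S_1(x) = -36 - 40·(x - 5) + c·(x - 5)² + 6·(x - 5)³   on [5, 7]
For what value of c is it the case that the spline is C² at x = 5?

-19

S_0''(x) = -2 - 18·(x - 3), so S_0''(5) = -38. On the right, S_1''(5) = 2c, so c = -19.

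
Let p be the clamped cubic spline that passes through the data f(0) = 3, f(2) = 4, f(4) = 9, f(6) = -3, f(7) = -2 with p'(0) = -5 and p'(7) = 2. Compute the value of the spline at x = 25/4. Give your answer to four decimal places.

-3.2384

Let σ_i = p''(x_i). Step sizes h_i = 2, 2, 2, 1; slopes of the chords Δ_i = (y_(i+1) - y_i)/h_i = 1/2, 5/2, -6, 1.
  2·σ_0 + 8·σ_1 + 2·σ_2 = 6(Δ_1 - Δ_0) = 12
  2·σ_1 + 8·σ_2 + 2·σ_3 = 6(Δ_2 - Δ_1) = -51
  2·σ_2 + 6·σ_3 + 1·σ_4 = 6(Δ_3 - Δ_2) = 42
Clamped end conditions give two more equations: 2h_0·σ_0 + h_0·σ_1 = 6(Δ_0 - p'(0)) = 33 and h_3·σ_3 + 2h_3·σ_4 = 6(p'(7) - Δ_3) = 6.
Forward elimination and back-substitution give σ_0 = 310/43, σ_1 = 179/86, σ_2 = -410/43, σ_3 = 454/43, σ_4 = -98/43.
On [6, 7], p(x) = -3 - 92/43·(x - 6) + 227/43·(x - 6)² - 92/43·(x - 6)³.
With (x - 6) = 1/4: p(25/4) = -557/172.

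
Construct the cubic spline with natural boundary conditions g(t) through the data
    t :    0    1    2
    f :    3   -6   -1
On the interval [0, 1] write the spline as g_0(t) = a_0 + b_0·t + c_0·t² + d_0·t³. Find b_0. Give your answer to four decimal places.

Put M_i = g'' at the i-th knot. Here h = (1, 1) and Δ = (-9, 5), so the interior equations h_(i-1)·M_(i-1) + 2(h_(i-1)+h_i)·M_i + h_i·M_(i+1) = 6(Δ_i − Δ_(i-1)) read
  1·M_0 + 4·M_1 + 1·M_2 = 6(Δ_1 - Δ_0) = 84
Natural end conditions: M_0 = M_2 = 0.
Forward elimination and back-substitution give M_0 = 0, M_1 = 21, M_2 = 0.
On [0, 1], with g_0(t) = a_0 + b_0·t + c_0·t² + d_0·t³: c_0 = M_0/2 = 0, d_0 = (M_1 - M_0)/(6h_0) = 7/2, b_0 = Δ_0 - h_0(2M_0 + M_1)/6 = -25/2.

-12.5000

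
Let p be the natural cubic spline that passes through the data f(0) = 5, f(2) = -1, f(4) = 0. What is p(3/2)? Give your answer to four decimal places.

-0.0742

Write M_i for p''(x_i). With h_i = 2, 2 and divided differences Δ_i = -3, 1/2, the continuity of p' gives the tridiagonal system
  2·M_0 + 8·M_1 + 2·M_2 = 6(Δ_1 - Δ_0) = 21
Natural end conditions: M_0 = M_2 = 0.
Hence M_0 = 0, M_1 = 21/8, M_2 = 0.
On [0, 2], p(x) = 5 - 31/8·x + 0·x² + 7/32·x³.
With x = 3/2: p(3/2) = -19/256.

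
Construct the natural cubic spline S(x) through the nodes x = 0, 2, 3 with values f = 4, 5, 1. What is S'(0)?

Put m_i = S'' at the i-th knot. Here h = (2, 1) and Δ = (1/2, -4), so the interior equations h_(i-1)·m_(i-1) + 2(h_(i-1)+h_i)·m_i + h_i·m_(i+1) = 6(Δ_i − Δ_(i-1)) read
  2·m_0 + 6·m_1 + 1·m_2 = 6(Δ_1 - Δ_0) = -27
Natural end conditions: m_0 = m_2 = 0.
Solving the tridiagonal system: m_0 = 0, m_1 = -9/2, m_2 = 0.
On [0, 2], S'(x) = b_0 + 2c_0·x + 3d_0·x² with b_0 = Δ_0 - h_0(2m_0 + m_1)/6 = 2, c_0 = m_0/2 = 0, d_0 = (m_1 - m_0)/(6h_0) = -3/8. So S'(0) = 2.

2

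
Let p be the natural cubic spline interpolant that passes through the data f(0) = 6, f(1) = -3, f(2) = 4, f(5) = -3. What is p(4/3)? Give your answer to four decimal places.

-1.7977

Let m_i = p''(x_i). Step sizes h_i = 1, 1, 3; slopes of the chords Δ_i = (y_(i+1) - y_i)/h_i = -9, 7, -7/3.
  1·m_0 + 4·m_1 + 1·m_2 = 6(Δ_1 - Δ_0) = 96
  1·m_1 + 8·m_2 + 3·m_3 = 6(Δ_2 - Δ_1) = -56
Natural end conditions: m_0 = m_3 = 0.
Forward elimination and back-substitution give m_0 = 0, m_1 = 824/31, m_2 = -320/31, m_3 = 0.
On [1, 2], p(x) = -3 - 13/93·(x - 1) + 412/31·(x - 1)² - 572/93·(x - 1)³.
With (x - 1) = 1/3: p(4/3) = -4514/2511.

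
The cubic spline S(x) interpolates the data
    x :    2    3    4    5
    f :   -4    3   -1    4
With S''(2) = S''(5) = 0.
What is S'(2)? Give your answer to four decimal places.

10.5333

Put m_i = S'' at the i-th knot. Here h = (1, 1, 1) and Δ = (7, -4, 5), so the interior equations h_(i-1)·m_(i-1) + 2(h_(i-1)+h_i)·m_i + h_i·m_(i+1) = 6(Δ_i − Δ_(i-1)) read
  1·m_0 + 4·m_1 + 1·m_2 = 6(Δ_1 - Δ_0) = -66
  1·m_1 + 4·m_2 + 1·m_3 = 6(Δ_2 - Δ_1) = 54
Natural end conditions: m_0 = m_3 = 0.
Forward elimination and back-substitution give m_0 = 0, m_1 = -106/5, m_2 = 94/5, m_3 = 0.
On [2, 3], S'(x) = b_0 + 2c_0·(x - 2) + 3d_0·(x - 2)² with b_0 = Δ_0 - h_0(2m_0 + m_1)/6 = 158/15, c_0 = m_0/2 = 0, d_0 = (m_1 - m_0)/(6h_0) = -53/15. So S'(2) = 158/15.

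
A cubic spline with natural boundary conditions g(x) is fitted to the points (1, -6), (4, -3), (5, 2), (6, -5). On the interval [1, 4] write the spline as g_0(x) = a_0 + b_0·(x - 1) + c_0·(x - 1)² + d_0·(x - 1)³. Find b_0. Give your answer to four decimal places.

-1.7097

Write σ_i for g''(x_i). With h_i = 3, 1, 1 and divided differences Δ_i = 1, 5, -7, the continuity of g' gives the tridiagonal system
  3·σ_0 + 8·σ_1 + 1·σ_2 = 6(Δ_1 - Δ_0) = 24
  1·σ_1 + 4·σ_2 + 1·σ_3 = 6(Δ_2 - Δ_1) = -72
Natural end conditions: σ_0 = σ_3 = 0.
Solving: σ_0 = 0, σ_1 = 168/31, σ_2 = -600/31, σ_3 = 0.
On [1, 4], with g_0(x) = a_0 + b_0·(x - 1) + c_0·(x - 1)² + d_0·(x - 1)³: c_0 = σ_0/2 = 0, d_0 = (σ_1 - σ_0)/(6h_0) = 28/93, b_0 = Δ_0 - h_0(2σ_0 + σ_1)/6 = -53/31.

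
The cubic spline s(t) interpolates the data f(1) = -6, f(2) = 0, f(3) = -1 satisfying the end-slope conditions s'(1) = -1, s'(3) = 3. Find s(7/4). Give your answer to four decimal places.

-1.4414

With σ_i denoting the second derivative at x_i, h_i = 1, 1, and Δ_i = (y_(i+1) − y_i)/h_i = 6, -1:
  1·σ_0 + 4·σ_1 + 1·σ_2 = 6(Δ_1 - Δ_0) = -42
Clamped end conditions give two more equations: 2h_0·σ_0 + h_0·σ_1 = 6(Δ_0 - s'(1)) = 42 and h_1·σ_1 + 2h_1·σ_2 = 6(s'(3) - Δ_1) = 24.
Hence σ_0 = 67/2, σ_1 = -25, σ_2 = 49/2.
On [1, 2], s(t) = -6 - 1·(t - 1) + 67/4·(t - 1)² - 39/4·(t - 1)³.
With (t - 1) = 3/4: s(7/4) = -369/256.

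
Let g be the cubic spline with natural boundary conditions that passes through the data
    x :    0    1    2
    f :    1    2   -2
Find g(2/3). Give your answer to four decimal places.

2.1296

With σ_i denoting the second derivative at x_i, h_i = 1, 1, and Δ_i = (y_(i+1) − y_i)/h_i = 1, -4:
  1·σ_0 + 4·σ_1 + 1·σ_2 = 6(Δ_1 - Δ_0) = -30
Natural end conditions: σ_0 = σ_2 = 0.
Hence σ_0 = 0, σ_1 = -15/2, σ_2 = 0.
On [0, 1], g(x) = 1 + 9/4·x + 0·x² - 5/4·x³.
With x = 2/3: g(2/3) = 115/54.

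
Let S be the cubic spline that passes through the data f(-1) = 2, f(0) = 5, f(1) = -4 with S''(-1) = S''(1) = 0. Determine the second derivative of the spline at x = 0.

-18

Write M_i for S''(x_i). With h_i = 1, 1 and divided differences Δ_i = 3, -9, the continuity of S' gives the tridiagonal system
  1·M_0 + 4·M_1 + 1·M_2 = 6(Δ_1 - Δ_0) = -72
Natural end conditions: M_0 = M_2 = 0.
Solving the tridiagonal system: M_0 = 0, M_1 = -18, M_2 = 0.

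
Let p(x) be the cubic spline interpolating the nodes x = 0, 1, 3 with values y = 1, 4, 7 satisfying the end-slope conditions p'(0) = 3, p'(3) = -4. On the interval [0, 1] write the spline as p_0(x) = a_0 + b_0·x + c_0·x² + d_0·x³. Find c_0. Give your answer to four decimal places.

Let M_i = p''(x_i). Step sizes h_i = 1, 2; slopes of the chords Δ_i = (y_(i+1) - y_i)/h_i = 3, 3/2.
  1·M_0 + 6·M_1 + 2·M_2 = 6(Δ_1 - Δ_0) = -9
Clamped end conditions give two more equations: 2h_0·M_0 + h_0·M_1 = 6(Δ_0 - p'(0)) = 0 and h_1·M_1 + 2h_1·M_2 = 6(p'(3) - Δ_1) = -33.
Hence M_0 = -5/6, M_1 = 5/3, M_2 = -109/12.
On [0, 1], with p_0(x) = a_0 + b_0·x + c_0·x² + d_0·x³: c_0 = M_0/2 = -5/12, d_0 = (M_1 - M_0)/(6h_0) = 5/12, b_0 = Δ_0 - h_0(2M_0 + M_1)/6 = 3.

-0.4167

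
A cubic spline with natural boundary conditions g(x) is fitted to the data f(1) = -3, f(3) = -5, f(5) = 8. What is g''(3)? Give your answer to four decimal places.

Let M_i = g''(x_i). Step sizes h_i = 2, 2; slopes of the chords Δ_i = (y_(i+1) - y_i)/h_i = -1, 13/2.
  2·M_0 + 8·M_1 + 2·M_2 = 6(Δ_1 - Δ_0) = 45
Natural end conditions: M_0 = M_2 = 0.
Solving: M_0 = 0, M_1 = 45/8, M_2 = 0.

5.6250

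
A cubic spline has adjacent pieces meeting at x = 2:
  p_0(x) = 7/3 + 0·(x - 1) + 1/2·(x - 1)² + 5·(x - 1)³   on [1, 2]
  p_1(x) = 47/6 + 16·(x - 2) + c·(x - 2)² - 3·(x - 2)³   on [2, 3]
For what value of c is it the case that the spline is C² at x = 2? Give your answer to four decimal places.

p_0''(x) = 1 + 30·(x - 1), so p_0''(2) = 31. On the right, p_1''(2) = 2c, so c = 31/2.

15.5000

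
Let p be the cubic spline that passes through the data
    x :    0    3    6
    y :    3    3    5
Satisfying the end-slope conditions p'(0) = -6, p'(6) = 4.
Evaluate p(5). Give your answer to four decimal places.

With M_i denoting the second derivative at x_i, h_i = 3, 3, and Δ_i = (y_(i+1) − y_i)/h_i = 0, 2/3:
  3·M_0 + 12·M_1 + 3·M_2 = 6(Δ_1 - Δ_0) = 4
Clamped end conditions give two more equations: 2h_0·M_0 + h_0·M_1 = 6(Δ_0 - p'(0)) = 36 and h_1·M_1 + 2h_1·M_2 = 6(p'(6) - Δ_1) = 20.
Hence M_0 = 22/3, M_1 = -8/3, M_2 = 14/3.
On [3, 6], p(x) = 3 + 1·(x - 3) - 4/3·(x - 3)² + 11/27·(x - 3)³.
With (x - 3) = 2: p(5) = 79/27.

2.9259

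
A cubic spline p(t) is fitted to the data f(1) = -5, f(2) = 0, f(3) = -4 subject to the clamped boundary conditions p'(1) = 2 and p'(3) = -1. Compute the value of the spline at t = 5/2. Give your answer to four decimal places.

-1.8125

With σ_i denoting the second derivative at x_i, h_i = 1, 1, and Δ_i = (y_(i+1) − y_i)/h_i = 5, -4:
  1·σ_0 + 4·σ_1 + 1·σ_2 = 6(Δ_1 - Δ_0) = -54
Clamped end conditions give two more equations: 2h_0·σ_0 + h_0·σ_1 = 6(Δ_0 - p'(1)) = 18 and h_1·σ_1 + 2h_1·σ_2 = 6(p'(3) - Δ_1) = 18.
Hence σ_0 = 21, σ_1 = -24, σ_2 = 21.
On [2, 3], p(t) = 0 + 1/2·(t - 2) - 12·(t - 2)² + 15/2·(t - 2)³.
With (t - 2) = 1/2: p(5/2) = -29/16.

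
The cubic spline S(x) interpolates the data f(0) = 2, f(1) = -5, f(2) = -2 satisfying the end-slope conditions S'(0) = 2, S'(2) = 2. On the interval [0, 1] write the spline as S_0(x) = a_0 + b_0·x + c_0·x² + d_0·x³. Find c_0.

-21

Let m_i = S''(x_i). Step sizes h_i = 1, 1; slopes of the chords Δ_i = (y_(i+1) - y_i)/h_i = -7, 3.
  1·m_0 + 4·m_1 + 1·m_2 = 6(Δ_1 - Δ_0) = 60
Clamped end conditions give two more equations: 2h_0·m_0 + h_0·m_1 = 6(Δ_0 - S'(0)) = -54 and h_1·m_1 + 2h_1·m_2 = 6(S'(2) - Δ_1) = -6.
Solving: m_0 = -42, m_1 = 30, m_2 = -18.
On [0, 1], with S_0(x) = a_0 + b_0·x + c_0·x² + d_0·x³: c_0 = m_0/2 = -21, d_0 = (m_1 - m_0)/(6h_0) = 12, b_0 = Δ_0 - h_0(2m_0 + m_1)/6 = 2.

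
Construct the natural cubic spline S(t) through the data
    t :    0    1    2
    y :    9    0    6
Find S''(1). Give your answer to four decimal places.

22.5000

Put σ_i = S'' at the i-th knot. Here h = (1, 1) and Δ = (-9, 6), so the interior equations h_(i-1)·σ_(i-1) + 2(h_(i-1)+h_i)·σ_i + h_i·σ_(i+1) = 6(Δ_i − Δ_(i-1)) read
  1·σ_0 + 4·σ_1 + 1·σ_2 = 6(Δ_1 - Δ_0) = 90
Natural end conditions: σ_0 = σ_2 = 0.
Forward elimination and back-substitution give σ_0 = 0, σ_1 = 45/2, σ_2 = 0.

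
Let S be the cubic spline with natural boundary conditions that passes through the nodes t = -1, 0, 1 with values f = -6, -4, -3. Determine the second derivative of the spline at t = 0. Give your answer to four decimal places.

-1.5000

With M_i denoting the second derivative at x_i, h_i = 1, 1, and Δ_i = (y_(i+1) − y_i)/h_i = 2, 1:
  1·M_0 + 4·M_1 + 1·M_2 = 6(Δ_1 - Δ_0) = -6
Natural end conditions: M_0 = M_2 = 0.
Solving the tridiagonal system: M_0 = 0, M_1 = -3/2, M_2 = 0.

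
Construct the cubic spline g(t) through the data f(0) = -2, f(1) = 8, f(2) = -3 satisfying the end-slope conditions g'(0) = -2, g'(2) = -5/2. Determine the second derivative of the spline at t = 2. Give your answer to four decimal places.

56.7500

With σ_i denoting the second derivative at x_i, h_i = 1, 1, and Δ_i = (y_(i+1) − y_i)/h_i = 10, -11:
  1·σ_0 + 4·σ_1 + 1·σ_2 = 6(Δ_1 - Δ_0) = -126
Clamped end conditions give two more equations: 2h_0·σ_0 + h_0·σ_1 = 6(Δ_0 - g'(0)) = 72 and h_1·σ_1 + 2h_1·σ_2 = 6(g'(2) - Δ_1) = 51.
Solving: σ_0 = 269/4, σ_1 = -125/2, σ_2 = 227/4.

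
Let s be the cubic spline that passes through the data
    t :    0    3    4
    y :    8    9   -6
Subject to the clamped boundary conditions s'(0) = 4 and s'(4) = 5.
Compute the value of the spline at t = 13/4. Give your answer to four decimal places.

3.7324

Put m_i = s'' at the i-th knot. Here h = (3, 1) and Δ = (1/3, -15), so the interior equations h_(i-1)·m_(i-1) + 2(h_(i-1)+h_i)·m_i + h_i·m_(i+1) = 6(Δ_i − Δ_(i-1)) read
  3·m_0 + 8·m_1 + 1·m_2 = 6(Δ_1 - Δ_0) = -92
Clamped end conditions give two more equations: 2h_0·m_0 + h_0·m_1 = 6(Δ_0 - s'(0)) = -22 and h_1·m_1 + 2h_1·m_2 = 6(s'(4) - Δ_1) = 120.
Forward elimination and back-substitution give m_0 = 97/12, m_1 = -47/2, m_2 = 287/4.
On [3, 4], s(t) = 9 - 153/8·(t - 3) - 47/4·(t - 3)² + 127/8·(t - 3)³.
With (t - 3) = 1/4: s(13/4) = 1911/512.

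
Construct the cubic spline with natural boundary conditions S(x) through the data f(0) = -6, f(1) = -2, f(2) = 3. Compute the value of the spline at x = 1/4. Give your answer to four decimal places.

Write M_i for S''(x_i). With h_i = 1, 1 and divided differences Δ_i = 4, 5, the continuity of S' gives the tridiagonal system
  1·M_0 + 4·M_1 + 1·M_2 = 6(Δ_1 - Δ_0) = 6
Natural end conditions: M_0 = M_2 = 0.
Hence M_0 = 0, M_1 = 3/2, M_2 = 0.
On [0, 1], S(x) = -6 + 15/4·x + 0·x² + 1/4·x³.
With x = 1/4: S(1/4) = -1295/256.

-5.0586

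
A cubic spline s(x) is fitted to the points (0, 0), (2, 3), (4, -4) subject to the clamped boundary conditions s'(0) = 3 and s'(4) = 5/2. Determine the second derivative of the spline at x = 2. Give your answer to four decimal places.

-7.2500

Let m_i = s''(x_i). Step sizes h_i = 2, 2; slopes of the chords Δ_i = (y_(i+1) - y_i)/h_i = 3/2, -7/2.
  2·m_0 + 8·m_1 + 2·m_2 = 6(Δ_1 - Δ_0) = -30
Clamped end conditions give two more equations: 2h_0·m_0 + h_0·m_1 = 6(Δ_0 - s'(0)) = -9 and h_1·m_1 + 2h_1·m_2 = 6(s'(4) - Δ_1) = 36.
Solving: m_0 = 11/8, m_1 = -29/4, m_2 = 101/8.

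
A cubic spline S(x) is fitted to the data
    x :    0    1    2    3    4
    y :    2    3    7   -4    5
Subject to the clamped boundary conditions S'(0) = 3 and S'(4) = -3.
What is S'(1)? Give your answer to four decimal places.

Put M_i = S'' at the i-th knot. Here h = (1, 1, 1, 1) and Δ = (1, 4, -11, 9), so the interior equations h_(i-1)·M_(i-1) + 2(h_(i-1)+h_i)·M_i + h_i·M_(i+1) = 6(Δ_i − Δ_(i-1)) read
  1·M_0 + 4·M_1 + 1·M_2 = 6(Δ_1 - Δ_0) = 18
  1·M_1 + 4·M_2 + 1·M_3 = 6(Δ_2 - Δ_1) = -90
  1·M_2 + 4·M_3 + 1·M_4 = 6(Δ_3 - Δ_2) = 120
Clamped end conditions give two more equations: 2h_0·M_0 + h_0·M_1 = 6(Δ_0 - S'(0)) = -12 and h_3·M_3 + 2h_3·M_4 = 6(S'(4) - Δ_3) = -72.
Forward elimination and back-substitution give M_0 = -429/28, M_1 = 261/14, M_2 = -165/4, M_3 = 789/14, M_4 = -1797/28.
On [1, 2], S'(x) = b_1 + 2c_1·(x - 1) + 3d_1·(x - 1)² with b_1 = Δ_1 - h_1(2M_1 + M_2)/6 = 261/56, c_1 = M_1/2 = 261/28, d_1 = (M_2 - M_1)/(6h_1) = -559/56. So S'(1) = 261/56.

4.6607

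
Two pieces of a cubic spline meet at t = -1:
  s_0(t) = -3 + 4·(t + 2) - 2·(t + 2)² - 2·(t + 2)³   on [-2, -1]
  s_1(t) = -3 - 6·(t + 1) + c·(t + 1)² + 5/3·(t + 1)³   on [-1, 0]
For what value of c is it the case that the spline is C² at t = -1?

s_0''(t) = -4 - 12·(t + 2), so s_0''(-1) = -16. On the right, s_1''(-1) = 2c, so c = -8.

-8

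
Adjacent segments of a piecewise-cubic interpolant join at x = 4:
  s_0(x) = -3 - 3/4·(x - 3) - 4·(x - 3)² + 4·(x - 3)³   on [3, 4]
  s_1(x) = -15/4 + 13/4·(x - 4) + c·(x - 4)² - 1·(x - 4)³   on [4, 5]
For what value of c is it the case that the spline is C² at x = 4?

8

s_0''(x) = -8 + 24·(x - 3), so s_0''(4) = 16. On the right, s_1''(4) = 2c, so c = 8.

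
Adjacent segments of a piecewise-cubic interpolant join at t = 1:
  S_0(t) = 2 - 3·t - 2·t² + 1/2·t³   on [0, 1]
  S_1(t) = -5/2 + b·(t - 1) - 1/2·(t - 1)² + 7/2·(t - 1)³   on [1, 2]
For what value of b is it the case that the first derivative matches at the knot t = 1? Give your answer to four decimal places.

-5.5000

S_0'(t) = -3 - 4·t + 3/2·t², so S_0'(1) = -11/2. On the right, S_1'(1) = b, so b = -11/2.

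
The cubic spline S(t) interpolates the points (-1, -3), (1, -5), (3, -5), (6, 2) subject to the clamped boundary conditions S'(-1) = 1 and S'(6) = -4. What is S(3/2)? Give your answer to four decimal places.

Put σ_i = S'' at the i-th knot. Here h = (2, 2, 3) and Δ = (-1, 0, 7/3), so the interior equations h_(i-1)·σ_(i-1) + 2(h_(i-1)+h_i)·σ_i + h_i·σ_(i+1) = 6(Δ_i − Δ_(i-1)) read
  2·σ_0 + 8·σ_1 + 2·σ_2 = 6(Δ_1 - Δ_0) = 6
  2·σ_1 + 10·σ_2 + 3·σ_3 = 6(Δ_2 - Δ_1) = 14
Clamped end conditions give two more equations: 2h_0·σ_0 + h_0·σ_1 = 6(Δ_0 - S'(-1)) = -12 and h_2·σ_2 + 2h_2·σ_3 = 6(S'(6) - Δ_2) = -38.
Forward elimination and back-substitution give σ_0 = -123/37, σ_1 = 24/37, σ_2 = 138/37, σ_3 = -910/111.
On [1, 3], S(t) = -5 - 62/37·(t - 1) + 12/37·(t - 1)² + 19/74·(t - 1)³.
With (t - 1) = 1/2: S(3/2) = -3389/592.

-5.7247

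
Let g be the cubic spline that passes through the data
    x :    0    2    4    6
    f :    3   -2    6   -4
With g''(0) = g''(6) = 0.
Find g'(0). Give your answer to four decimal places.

Put σ_i = g'' at the i-th knot. Here h = (2, 2, 2) and Δ = (-5/2, 4, -5), so the interior equations h_(i-1)·σ_(i-1) + 2(h_(i-1)+h_i)·σ_i + h_i·σ_(i+1) = 6(Δ_i − Δ_(i-1)) read
  2·σ_0 + 8·σ_1 + 2·σ_2 = 6(Δ_1 - Δ_0) = 39
  2·σ_1 + 8·σ_2 + 2·σ_3 = 6(Δ_2 - Δ_1) = -54
Natural end conditions: σ_0 = σ_3 = 0.
Solving the tridiagonal system: σ_0 = 0, σ_1 = 7, σ_2 = -17/2, σ_3 = 0.
On [0, 2], g'(x) = b_0 + 2c_0·x + 3d_0·x² with b_0 = Δ_0 - h_0(2σ_0 + σ_1)/6 = -29/6, c_0 = σ_0/2 = 0, d_0 = (σ_1 - σ_0)/(6h_0) = 7/12. So g'(0) = -29/6.

-4.8333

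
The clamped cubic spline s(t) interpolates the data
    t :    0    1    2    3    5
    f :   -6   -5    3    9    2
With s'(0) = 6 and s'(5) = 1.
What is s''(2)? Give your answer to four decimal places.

-4.0366

Put M_i = s'' at the i-th knot. Here h = (1, 1, 1, 2) and Δ = (1, 8, 6, -7/2), so the interior equations h_(i-1)·M_(i-1) + 2(h_(i-1)+h_i)·M_i + h_i·M_(i+1) = 6(Δ_i − Δ_(i-1)) read
  1·M_0 + 4·M_1 + 1·M_2 = 6(Δ_1 - Δ_0) = 42
  1·M_1 + 4·M_2 + 1·M_3 = 6(Δ_2 - Δ_1) = -12
  1·M_2 + 6·M_3 + 2·M_4 = 6(Δ_3 - Δ_2) = -57
Clamped end conditions give two more equations: 2h_0·M_0 + h_0·M_1 = 6(Δ_0 - s'(0)) = -30 and h_3·M_3 + 2h_3·M_4 = 6(s'(5) - Δ_3) = 27.
Solving: M_0 = -1945/82, M_1 = 715/41, M_2 = -331/82, M_3 = -545/41, M_4 = 2197/164.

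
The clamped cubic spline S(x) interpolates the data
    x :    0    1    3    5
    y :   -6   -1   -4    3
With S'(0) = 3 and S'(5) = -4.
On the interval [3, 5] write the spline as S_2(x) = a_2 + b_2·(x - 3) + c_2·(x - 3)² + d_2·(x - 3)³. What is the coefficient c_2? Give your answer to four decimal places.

With M_i denoting the second derivative at x_i, h_i = 1, 2, 2, and Δ_i = (y_(i+1) − y_i)/h_i = 5, -3/2, 7/2:
  1·M_0 + 6·M_1 + 2·M_2 = 6(Δ_1 - Δ_0) = -39
  2·M_1 + 8·M_2 + 2·M_3 = 6(Δ_2 - Δ_1) = 30
Clamped end conditions give two more equations: 2h_0·M_0 + h_0·M_1 = 6(Δ_0 - S'(0)) = 12 and h_2·M_2 + 2h_2·M_3 = 6(S'(5) - Δ_2) = -45.
Solving: M_0 = 278/23, M_1 = -280/23, M_2 = 505/46, M_3 = -385/23.
On [3, 5], with S_2(x) = a_2 + b_2·(x - 3) + c_2·(x - 3)² + d_2·(x - 3)³: c_2 = M_2/2 = 505/92, d_2 = (M_3 - M_2)/(6h_2) = -425/184, b_2 = Δ_2 - h_2(2M_2 + M_3)/6 = 81/46.

5.4891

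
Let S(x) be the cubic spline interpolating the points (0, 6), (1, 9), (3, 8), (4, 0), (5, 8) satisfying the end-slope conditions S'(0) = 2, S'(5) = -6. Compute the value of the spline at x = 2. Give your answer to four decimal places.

Put σ_i = S'' at the i-th knot. Here h = (1, 2, 1, 1) and Δ = (3, -1/2, -8, 8), so the interior equations h_(i-1)·σ_(i-1) + 2(h_(i-1)+h_i)·σ_i + h_i·σ_(i+1) = 6(Δ_i − Δ_(i-1)) read
  1·σ_0 + 6·σ_1 + 2·σ_2 = 6(Δ_1 - Δ_0) = -21
  2·σ_1 + 6·σ_2 + 1·σ_3 = 6(Δ_2 - Δ_1) = -45
  1·σ_2 + 4·σ_3 + 1·σ_4 = 6(Δ_3 - Δ_2) = 96
Clamped end conditions give two more equations: 2h_0·σ_0 + h_0·σ_1 = 6(Δ_0 - S'(0)) = 6 and h_3·σ_3 + 2h_3·σ_4 = 6(S'(5) - Δ_3) = -84.
Hence σ_0 = 155/64, σ_1 = 37/32, σ_2 = -1943/128, σ_3 = 2801/64, σ_4 = -8177/128.
On [1, 3], S(x) = 9 + 485/128·(x - 1) + 37/64·(x - 1)² - 697/512·(x - 1)³.
With (x - 1) = 1: S(2) = 6147/512.

12.0059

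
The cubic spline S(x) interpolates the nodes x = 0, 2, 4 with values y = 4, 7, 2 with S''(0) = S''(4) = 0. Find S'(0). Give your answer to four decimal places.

2.5000

Put M_i = S'' at the i-th knot. Here h = (2, 2) and Δ = (3/2, -5/2), so the interior equations h_(i-1)·M_(i-1) + 2(h_(i-1)+h_i)·M_i + h_i·M_(i+1) = 6(Δ_i − Δ_(i-1)) read
  2·M_0 + 8·M_1 + 2·M_2 = 6(Δ_1 - Δ_0) = -24
Natural end conditions: M_0 = M_2 = 0.
Forward elimination and back-substitution give M_0 = 0, M_1 = -3, M_2 = 0.
On [0, 2], S'(x) = b_0 + 2c_0·x + 3d_0·x² with b_0 = Δ_0 - h_0(2M_0 + M_1)/6 = 5/2, c_0 = M_0/2 = 0, d_0 = (M_1 - M_0)/(6h_0) = -1/4. So S'(0) = 5/2.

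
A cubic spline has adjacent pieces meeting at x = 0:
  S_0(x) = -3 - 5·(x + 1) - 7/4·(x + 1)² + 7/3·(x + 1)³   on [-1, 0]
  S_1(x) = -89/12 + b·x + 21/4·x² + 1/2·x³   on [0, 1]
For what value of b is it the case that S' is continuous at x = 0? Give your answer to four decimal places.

-1.5000

S_0'(x) = -5 - 7/2·(x + 1) + 7·(x + 1)², so S_0'(0) = -3/2. On the right, S_1'(0) = b, so b = -3/2.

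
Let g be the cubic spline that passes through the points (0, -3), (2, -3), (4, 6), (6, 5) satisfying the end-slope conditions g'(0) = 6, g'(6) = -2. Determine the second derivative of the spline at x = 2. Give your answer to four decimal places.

Write σ_i for g''(x_i). With h_i = 2, 2, 2 and divided differences Δ_i = 0, 9/2, -1/2, the continuity of g' gives the tridiagonal system
  2·σ_0 + 8·σ_1 + 2·σ_2 = 6(Δ_1 - Δ_0) = 27
  2·σ_1 + 8·σ_2 + 2·σ_3 = 6(Δ_2 - Δ_1) = -30
Clamped end conditions give two more equations: 2h_0·σ_0 + h_0·σ_1 = 6(Δ_0 - g'(0)) = -36 and h_2·σ_2 + 2h_2·σ_3 = 6(g'(6) - Δ_2) = -9.
Solving: σ_0 = -196/15, σ_1 = 122/15, σ_2 = -179/30, σ_3 = 11/15.

8.1333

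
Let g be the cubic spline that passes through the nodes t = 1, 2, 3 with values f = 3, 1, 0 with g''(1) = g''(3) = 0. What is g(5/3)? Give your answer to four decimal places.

Put M_i = g'' at the i-th knot. Here h = (1, 1) and Δ = (-2, -1), so the interior equations h_(i-1)·M_(i-1) + 2(h_(i-1)+h_i)·M_i + h_i·M_(i+1) = 6(Δ_i − Δ_(i-1)) read
  1·M_0 + 4·M_1 + 1·M_2 = 6(Δ_1 - Δ_0) = 6
Natural end conditions: M_0 = M_2 = 0.
Solving the tridiagonal system: M_0 = 0, M_1 = 3/2, M_2 = 0.
On [1, 2], g(t) = 3 - 9/4·(t - 1) + 0·(t - 1)² + 1/4·(t - 1)³.
With (t - 1) = 2/3: g(5/3) = 85/54.

1.5741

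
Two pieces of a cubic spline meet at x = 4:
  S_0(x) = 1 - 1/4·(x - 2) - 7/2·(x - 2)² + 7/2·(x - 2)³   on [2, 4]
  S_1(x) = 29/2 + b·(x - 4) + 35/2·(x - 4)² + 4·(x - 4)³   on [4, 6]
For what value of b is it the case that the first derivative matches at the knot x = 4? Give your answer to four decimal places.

27.7500

S_0'(x) = -1/4 - 7·(x - 2) + 21/2·(x - 2)², so S_0'(4) = 111/4. On the right, S_1'(4) = b, so b = 111/4.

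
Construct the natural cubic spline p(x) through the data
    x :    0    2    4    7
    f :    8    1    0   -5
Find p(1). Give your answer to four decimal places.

With M_i denoting the second derivative at x_i, h_i = 2, 2, 3, and Δ_i = (y_(i+1) − y_i)/h_i = -7/2, -1/2, -5/3:
  2·M_0 + 8·M_1 + 2·M_2 = 6(Δ_1 - Δ_0) = 18
  2·M_1 + 10·M_2 + 3·M_3 = 6(Δ_2 - Δ_1) = -7
Natural end conditions: M_0 = M_3 = 0.
Solving: M_0 = 0, M_1 = 97/38, M_2 = -23/19, M_3 = 0.
On [0, 2], p(x) = 8 - 248/57·x + 0·x² + 97/456·x³.
With x = 1: p(1) = 587/152.

3.8618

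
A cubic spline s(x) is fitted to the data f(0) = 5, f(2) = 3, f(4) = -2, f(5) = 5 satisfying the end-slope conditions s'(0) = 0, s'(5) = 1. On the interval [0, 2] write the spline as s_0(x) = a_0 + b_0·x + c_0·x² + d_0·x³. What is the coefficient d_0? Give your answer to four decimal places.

Let m_i = s''(x_i). Step sizes h_i = 2, 2, 1; slopes of the chords Δ_i = (y_(i+1) - y_i)/h_i = -1, -5/2, 7.
  2·m_0 + 8·m_1 + 2·m_2 = 6(Δ_1 - Δ_0) = -9
  2·m_1 + 6·m_2 + 1·m_3 = 6(Δ_2 - Δ_1) = 57
Clamped end conditions give two more equations: 2h_0·m_0 + h_0·m_1 = 6(Δ_0 - s'(0)) = -6 and h_2·m_2 + 2h_2·m_3 = 6(s'(5) - Δ_2) = -36.
Forward elimination and back-substitution give m_0 = 53/46, m_1 = -122/23, m_2 = 358/23, m_3 = -593/23.
On [0, 2], with s_0(x) = a_0 + b_0·x + c_0·x² + d_0·x³: c_0 = m_0/2 = 53/92, d_0 = (m_1 - m_0)/(6h_0) = -99/184, b_0 = Δ_0 - h_0(2m_0 + m_1)/6 = 0.

-0.5380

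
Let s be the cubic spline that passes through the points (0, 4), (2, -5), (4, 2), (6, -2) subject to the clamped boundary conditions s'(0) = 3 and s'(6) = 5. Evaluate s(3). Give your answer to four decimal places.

-1.9583

Write σ_i for s''(x_i). With h_i = 2, 2, 2 and divided differences Δ_i = -9/2, 7/2, -2, the continuity of s' gives the tridiagonal system
  2·σ_0 + 8·σ_1 + 2·σ_2 = 6(Δ_1 - Δ_0) = 48
  2·σ_1 + 8·σ_2 + 2·σ_3 = 6(Δ_2 - Δ_1) = -33
Clamped end conditions give two more equations: 2h_0·σ_0 + h_0·σ_1 = 6(Δ_0 - s'(0)) = -45 and h_2·σ_2 + 2h_2·σ_3 = 6(s'(6) - Δ_2) = 42.
Hence σ_0 = -269/15, σ_1 = 401/30, σ_2 = -173/15, σ_3 = 244/15.
On [2, 4], s(x) = -5 - 47/30·(x - 2) + 401/60·(x - 2)² - 83/40·(x - 2)³.
With (x - 2) = 1: s(3) = -47/24.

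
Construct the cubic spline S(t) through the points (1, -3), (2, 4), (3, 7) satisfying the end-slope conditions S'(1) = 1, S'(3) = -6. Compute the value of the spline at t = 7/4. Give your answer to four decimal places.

Put M_i = S'' at the i-th knot. Here h = (1, 1) and Δ = (7, 3), so the interior equations h_(i-1)·M_(i-1) + 2(h_(i-1)+h_i)·M_i + h_i·M_(i+1) = 6(Δ_i − Δ_(i-1)) read
  1·M_0 + 4·M_1 + 1·M_2 = 6(Δ_1 - Δ_0) = -24
Clamped end conditions give two more equations: 2h_0·M_0 + h_0·M_1 = 6(Δ_0 - S'(1)) = 36 and h_1·M_1 + 2h_1·M_2 = 6(S'(3) - Δ_1) = -54.
Hence M_0 = 41/2, M_1 = -5, M_2 = -49/2.
On [1, 2], S(t) = -3 + 1·(t - 1) + 41/4·(t - 1)² - 17/4·(t - 1)³.
With (t - 1) = 3/4: S(7/4) = 441/256.

1.7227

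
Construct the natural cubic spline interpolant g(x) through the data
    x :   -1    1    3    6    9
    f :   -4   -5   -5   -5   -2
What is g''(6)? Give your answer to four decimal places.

0.5643

Put M_i = g'' at the i-th knot. Here h = (2, 2, 3, 3) and Δ = (-1/2, 0, 0, 1), so the interior equations h_(i-1)·M_(i-1) + 2(h_(i-1)+h_i)·M_i + h_i·M_(i+1) = 6(Δ_i − Δ_(i-1)) read
  2·M_0 + 8·M_1 + 2·M_2 = 6(Δ_1 - Δ_0) = 3
  2·M_1 + 10·M_2 + 3·M_3 = 6(Δ_2 - Δ_1) = 0
  3·M_2 + 12·M_3 + 3·M_4 = 6(Δ_3 - Δ_2) = 6
Natural end conditions: M_0 = M_4 = 0.
Solving the tridiagonal system: M_0 = 0, M_1 = 123/280, M_2 = -9/35, M_3 = 79/140, M_4 = 0.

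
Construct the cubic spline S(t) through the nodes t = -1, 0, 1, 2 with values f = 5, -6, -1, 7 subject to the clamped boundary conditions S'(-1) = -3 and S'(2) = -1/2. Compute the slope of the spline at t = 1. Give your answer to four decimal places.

11.5333

Put M_i = S'' at the i-th knot. Here h = (1, 1, 1) and Δ = (-11, 5, 8), so the interior equations h_(i-1)·M_(i-1) + 2(h_(i-1)+h_i)·M_i + h_i·M_(i+1) = 6(Δ_i − Δ_(i-1)) read
  1·M_0 + 4·M_1 + 1·M_2 = 6(Δ_1 - Δ_0) = 96
  1·M_1 + 4·M_2 + 1·M_3 = 6(Δ_2 - Δ_1) = 18
Clamped end conditions give two more equations: 2h_0·M_0 + h_0·M_1 = 6(Δ_0 - S'(-1)) = -48 and h_2·M_2 + 2h_2·M_3 = 6(S'(2) - Δ_2) = -51.
Forward elimination and back-substitution give M_0 = -611/15, M_1 = 502/15, M_2 = 43/15, M_3 = -404/15.
On [1, 2], S'(t) = b_2 + 2c_2·(t - 1) + 3d_2·(t - 1)² with b_2 = Δ_2 - h_2(2M_2 + M_3)/6 = 173/15, c_2 = M_2/2 = 43/30, d_2 = (M_3 - M_2)/(6h_2) = -149/30. So S'(1) = 173/15.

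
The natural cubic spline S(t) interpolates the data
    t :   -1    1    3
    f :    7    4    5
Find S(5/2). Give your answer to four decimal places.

4.5156

With σ_i denoting the second derivative at x_i, h_i = 2, 2, and Δ_i = (y_(i+1) − y_i)/h_i = -3/2, 1/2:
  2·σ_0 + 8·σ_1 + 2·σ_2 = 6(Δ_1 - Δ_0) = 12
Natural end conditions: σ_0 = σ_2 = 0.
Solving: σ_0 = 0, σ_1 = 3/2, σ_2 = 0.
On [1, 3], S(t) = 4 - 1/2·(t - 1) + 3/4·(t - 1)² - 1/8·(t - 1)³.
With (t - 1) = 3/2: S(5/2) = 289/64.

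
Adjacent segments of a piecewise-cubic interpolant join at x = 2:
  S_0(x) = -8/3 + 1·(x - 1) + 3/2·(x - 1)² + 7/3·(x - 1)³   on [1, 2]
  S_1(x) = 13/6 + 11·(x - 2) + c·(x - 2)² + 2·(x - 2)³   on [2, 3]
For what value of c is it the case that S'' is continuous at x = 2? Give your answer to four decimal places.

8.5000

S_0''(x) = 3 + 14·(x - 1), so S_0''(2) = 17. On the right, S_1''(2) = 2c, so c = 17/2.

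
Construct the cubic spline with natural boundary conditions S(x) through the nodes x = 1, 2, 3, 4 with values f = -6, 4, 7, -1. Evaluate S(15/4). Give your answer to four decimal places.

1.5781

With σ_i denoting the second derivative at x_i, h_i = 1, 1, 1, and Δ_i = (y_(i+1) − y_i)/h_i = 10, 3, -8:
  1·σ_0 + 4·σ_1 + 1·σ_2 = 6(Δ_1 - Δ_0) = -42
  1·σ_1 + 4·σ_2 + 1·σ_3 = 6(Δ_2 - Δ_1) = -66
Natural end conditions: σ_0 = σ_3 = 0.
Solving the tridiagonal system: σ_0 = 0, σ_1 = -34/5, σ_2 = -74/5, σ_3 = 0.
On [3, 4], S(x) = 7 - 46/15·(x - 3) - 37/5·(x - 3)² + 37/15·(x - 3)³.
With (x - 3) = 3/4: S(15/4) = 101/64.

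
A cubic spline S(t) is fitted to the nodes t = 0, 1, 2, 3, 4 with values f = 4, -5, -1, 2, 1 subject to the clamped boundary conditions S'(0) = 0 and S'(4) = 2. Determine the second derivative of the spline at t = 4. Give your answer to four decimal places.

12.6071

With M_i denoting the second derivative at x_i, h_i = 1, 1, 1, 1, and Δ_i = (y_(i+1) − y_i)/h_i = -9, 4, 3, -1:
  1·M_0 + 4·M_1 + 1·M_2 = 6(Δ_1 - Δ_0) = 78
  1·M_1 + 4·M_2 + 1·M_3 = 6(Δ_2 - Δ_1) = -6
  1·M_2 + 4·M_3 + 1·M_4 = 6(Δ_3 - Δ_2) = -24
Clamped end conditions give two more equations: 2h_0·M_0 + h_0·M_1 = 6(Δ_0 - S'(0)) = -54 and h_3·M_3 + 2h_3·M_4 = 6(S'(4) - Δ_3) = 18.
Solving: M_0 = -1207/28, M_1 = 451/14, M_2 = -31/4, M_3 = -101/14, M_4 = 353/28.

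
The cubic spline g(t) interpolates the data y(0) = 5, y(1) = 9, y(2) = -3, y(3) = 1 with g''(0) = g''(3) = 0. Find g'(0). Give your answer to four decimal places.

9.3333

Put σ_i = g'' at the i-th knot. Here h = (1, 1, 1) and Δ = (4, -12, 4), so the interior equations h_(i-1)·σ_(i-1) + 2(h_(i-1)+h_i)·σ_i + h_i·σ_(i+1) = 6(Δ_i − Δ_(i-1)) read
  1·σ_0 + 4·σ_1 + 1·σ_2 = 6(Δ_1 - Δ_0) = -96
  1·σ_1 + 4·σ_2 + 1·σ_3 = 6(Δ_2 - Δ_1) = 96
Natural end conditions: σ_0 = σ_3 = 0.
Hence σ_0 = 0, σ_1 = -32, σ_2 = 32, σ_3 = 0.
On [0, 1], g'(t) = b_0 + 2c_0·t + 3d_0·t² with b_0 = Δ_0 - h_0(2σ_0 + σ_1)/6 = 28/3, c_0 = σ_0/2 = 0, d_0 = (σ_1 - σ_0)/(6h_0) = -16/3. So g'(0) = 28/3.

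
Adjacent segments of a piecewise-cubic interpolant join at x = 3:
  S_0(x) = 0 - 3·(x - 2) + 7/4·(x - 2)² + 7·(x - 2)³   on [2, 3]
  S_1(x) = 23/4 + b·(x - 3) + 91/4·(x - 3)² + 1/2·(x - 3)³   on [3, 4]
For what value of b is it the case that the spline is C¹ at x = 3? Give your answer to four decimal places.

S_0'(x) = -3 + 7/2·(x - 2) + 21·(x - 2)², so S_0'(3) = 43/2. On the right, S_1'(3) = b, so b = 43/2.

21.5000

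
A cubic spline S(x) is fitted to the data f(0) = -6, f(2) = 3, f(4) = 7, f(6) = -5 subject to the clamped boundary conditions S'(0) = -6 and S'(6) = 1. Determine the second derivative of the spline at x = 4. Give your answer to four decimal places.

-8.6667

Let M_i = S''(x_i). Step sizes h_i = 2, 2, 2; slopes of the chords Δ_i = (y_(i+1) - y_i)/h_i = 9/2, 2, -6.
  2·M_0 + 8·M_1 + 2·M_2 = 6(Δ_1 - Δ_0) = -15
  2·M_1 + 8·M_2 + 2·M_3 = 6(Δ_2 - Δ_1) = -48
Clamped end conditions give two more equations: 2h_0·M_0 + h_0·M_1 = 6(Δ_0 - S'(0)) = 63 and h_2·M_2 + 2h_2·M_3 = 6(S'(6) - Δ_2) = 42.
Solving: M_0 = 107/6, M_1 = -25/6, M_2 = -26/3, M_3 = 89/6.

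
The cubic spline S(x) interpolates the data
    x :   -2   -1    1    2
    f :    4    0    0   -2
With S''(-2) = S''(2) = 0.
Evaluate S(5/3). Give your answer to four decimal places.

With m_i denoting the second derivative at x_i, h_i = 1, 2, 1, and Δ_i = (y_(i+1) − y_i)/h_i = -4, 0, -2:
  1·m_0 + 6·m_1 + 2·m_2 = 6(Δ_1 - Δ_0) = 24
  2·m_1 + 6·m_2 + 1·m_3 = 6(Δ_2 - Δ_1) = -12
Natural end conditions: m_0 = m_3 = 0.
Solving the tridiagonal system: m_0 = 0, m_1 = 21/4, m_2 = -15/4, m_3 = 0.
On [1, 2], S(x) = 0 - 3/4·(x - 1) - 15/8·(x - 1)² + 5/8·(x - 1)³.
With (x - 1) = 2/3: S(5/3) = -31/27.

-1.1481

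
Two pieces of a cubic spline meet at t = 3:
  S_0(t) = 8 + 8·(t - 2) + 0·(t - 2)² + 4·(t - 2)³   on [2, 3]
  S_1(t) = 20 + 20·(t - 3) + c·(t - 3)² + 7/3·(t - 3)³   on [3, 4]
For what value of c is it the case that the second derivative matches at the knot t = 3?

12

S_0''(t) = 0 + 24·(t - 2), so S_0''(3) = 24. On the right, S_1''(3) = 2c, so c = 12.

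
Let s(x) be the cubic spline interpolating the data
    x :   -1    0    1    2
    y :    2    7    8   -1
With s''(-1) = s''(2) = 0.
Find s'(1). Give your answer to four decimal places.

-4.2000

Write m_i for s''(x_i). With h_i = 1, 1, 1 and divided differences Δ_i = 5, 1, -9, the continuity of s' gives the tridiagonal system
  1·m_0 + 4·m_1 + 1·m_2 = 6(Δ_1 - Δ_0) = -24
  1·m_1 + 4·m_2 + 1·m_3 = 6(Δ_2 - Δ_1) = -60
Natural end conditions: m_0 = m_3 = 0.
Hence m_0 = 0, m_1 = -12/5, m_2 = -72/5, m_3 = 0.
On [1, 2], s'(x) = b_2 + 2c_2·(x - 1) + 3d_2·(x - 1)² with b_2 = Δ_2 - h_2(2m_2 + m_3)/6 = -21/5, c_2 = m_2/2 = -36/5, d_2 = (m_3 - m_2)/(6h_2) = 12/5. So s'(1) = -21/5.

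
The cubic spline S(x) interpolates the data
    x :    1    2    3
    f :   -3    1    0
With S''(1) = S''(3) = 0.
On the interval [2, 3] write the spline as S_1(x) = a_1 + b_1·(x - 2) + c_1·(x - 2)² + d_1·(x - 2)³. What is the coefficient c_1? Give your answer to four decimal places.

-3.7500

Put σ_i = S'' at the i-th knot. Here h = (1, 1) and Δ = (4, -1), so the interior equations h_(i-1)·σ_(i-1) + 2(h_(i-1)+h_i)·σ_i + h_i·σ_(i+1) = 6(Δ_i − Δ_(i-1)) read
  1·σ_0 + 4·σ_1 + 1·σ_2 = 6(Δ_1 - Δ_0) = -30
Natural end conditions: σ_0 = σ_2 = 0.
Solving the tridiagonal system: σ_0 = 0, σ_1 = -15/2, σ_2 = 0.
On [2, 3], with S_1(x) = a_1 + b_1·(x - 2) + c_1·(x - 2)² + d_1·(x - 2)³: c_1 = σ_1/2 = -15/4, d_1 = (σ_2 - σ_1)/(6h_1) = 5/4, b_1 = Δ_1 - h_1(2σ_1 + σ_2)/6 = 3/2.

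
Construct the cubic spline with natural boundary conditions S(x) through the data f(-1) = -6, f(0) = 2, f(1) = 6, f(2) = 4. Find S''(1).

Write M_i for S''(x_i). With h_i = 1, 1, 1 and divided differences Δ_i = 8, 4, -2, the continuity of S' gives the tridiagonal system
  1·M_0 + 4·M_1 + 1·M_2 = 6(Δ_1 - Δ_0) = -24
  1·M_1 + 4·M_2 + 1·M_3 = 6(Δ_2 - Δ_1) = -36
Natural end conditions: M_0 = M_3 = 0.
Hence M_0 = 0, M_1 = -4, M_2 = -8, M_3 = 0.

-8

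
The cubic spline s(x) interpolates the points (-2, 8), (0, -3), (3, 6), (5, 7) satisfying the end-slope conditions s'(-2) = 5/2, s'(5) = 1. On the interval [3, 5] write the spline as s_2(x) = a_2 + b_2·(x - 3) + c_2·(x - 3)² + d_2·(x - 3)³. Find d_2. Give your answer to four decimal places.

0.7109

Put m_i = s'' at the i-th knot. Here h = (2, 3, 2) and Δ = (-11/2, 3, 1/2), so the interior equations h_(i-1)·m_(i-1) + 2(h_(i-1)+h_i)·m_i + h_i·m_(i+1) = 6(Δ_i − Δ_(i-1)) read
  2·m_0 + 10·m_1 + 3·m_2 = 6(Δ_1 - Δ_0) = 51
  3·m_1 + 10·m_2 + 2·m_3 = 6(Δ_2 - Δ_1) = -15
Clamped end conditions give two more equations: 2h_0·m_0 + h_0·m_1 = 6(Δ_0 - s'(-2)) = -48 and h_2·m_2 + 2h_2·m_3 = 6(s'(5) - Δ_2) = 3.
Solving: m_0 = -545/32, m_1 = 161/16, m_2 = -83/16, m_3 = 107/32.
On [3, 5], with s_2(x) = a_2 + b_2·(x - 3) + c_2·(x - 3)² + d_2·(x - 3)³: c_2 = m_2/2 = -83/32, d_2 = (m_3 - m_2)/(6h_2) = 91/128, b_2 = Δ_2 - h_2(2m_2 + m_3)/6 = 91/32.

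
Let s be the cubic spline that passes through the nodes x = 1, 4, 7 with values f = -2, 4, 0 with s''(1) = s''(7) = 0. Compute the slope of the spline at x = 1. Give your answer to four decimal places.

2.8333

Put M_i = s'' at the i-th knot. Here h = (3, 3) and Δ = (2, -4/3), so the interior equations h_(i-1)·M_(i-1) + 2(h_(i-1)+h_i)·M_i + h_i·M_(i+1) = 6(Δ_i − Δ_(i-1)) read
  3·M_0 + 12·M_1 + 3·M_2 = 6(Δ_1 - Δ_0) = -20
Natural end conditions: M_0 = M_2 = 0.
Forward elimination and back-substitution give M_0 = 0, M_1 = -5/3, M_2 = 0.
On [1, 4], s'(x) = b_0 + 2c_0·(x - 1) + 3d_0·(x - 1)² with b_0 = Δ_0 - h_0(2M_0 + M_1)/6 = 17/6, c_0 = M_0/2 = 0, d_0 = (M_1 - M_0)/(6h_0) = -5/54. So s'(1) = 17/6.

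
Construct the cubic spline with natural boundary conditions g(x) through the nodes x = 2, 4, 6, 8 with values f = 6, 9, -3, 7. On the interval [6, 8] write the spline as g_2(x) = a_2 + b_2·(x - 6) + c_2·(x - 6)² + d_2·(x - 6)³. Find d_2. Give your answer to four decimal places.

-0.8583

With M_i denoting the second derivative at x_i, h_i = 2, 2, 2, and Δ_i = (y_(i+1) − y_i)/h_i = 3/2, -6, 5:
  2·M_0 + 8·M_1 + 2·M_2 = 6(Δ_1 - Δ_0) = -45
  2·M_1 + 8·M_2 + 2·M_3 = 6(Δ_2 - Δ_1) = 66
Natural end conditions: M_0 = M_3 = 0.
Solving the tridiagonal system: M_0 = 0, M_1 = -41/5, M_2 = 103/10, M_3 = 0.
On [6, 8], with g_2(x) = a_2 + b_2·(x - 6) + c_2·(x - 6)² + d_2·(x - 6)³: c_2 = M_2/2 = 103/20, d_2 = (M_3 - M_2)/(6h_2) = -103/120, b_2 = Δ_2 - h_2(2M_2 + M_3)/6 = -28/15.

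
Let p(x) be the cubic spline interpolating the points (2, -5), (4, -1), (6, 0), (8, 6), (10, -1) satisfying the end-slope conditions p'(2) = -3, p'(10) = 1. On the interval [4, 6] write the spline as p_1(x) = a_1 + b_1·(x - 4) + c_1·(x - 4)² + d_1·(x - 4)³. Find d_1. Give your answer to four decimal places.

With σ_i denoting the second derivative at x_i, h_i = 2, 2, 2, 2, and Δ_i = (y_(i+1) − y_i)/h_i = 2, 1/2, 3, -7/2:
  2·σ_0 + 8·σ_1 + 2·σ_2 = 6(Δ_1 - Δ_0) = -9
  2·σ_1 + 8·σ_2 + 2·σ_3 = 6(Δ_2 - Δ_1) = 15
  2·σ_2 + 8·σ_3 + 2·σ_4 = 6(Δ_3 - Δ_2) = -39
Clamped end conditions give two more equations: 2h_0·σ_0 + h_0·σ_1 = 6(Δ_0 - p'(2)) = 30 and h_3·σ_3 + 2h_3·σ_4 = 6(p'(10) - Δ_3) = 27.
Solving the tridiagonal system: σ_0 = 559/56, σ_1 = -139/28, σ_2 = 43/8, σ_3 = -253/28, σ_4 = 631/56.
On [4, 6], with p_1(x) = a_1 + b_1·(x - 4) + c_1·(x - 4)² + d_1·(x - 4)³: c_1 = σ_1/2 = -139/56, d_1 = (σ_2 - σ_1)/(6h_1) = 193/224, b_1 = Δ_1 - h_1(2σ_1 + σ_2)/6 = 113/56.

0.8616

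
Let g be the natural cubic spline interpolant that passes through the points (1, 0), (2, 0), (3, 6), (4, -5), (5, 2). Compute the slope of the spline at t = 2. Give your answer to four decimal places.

Let σ_i = g''(x_i). Step sizes h_i = 1, 1, 1, 1; slopes of the chords Δ_i = (y_(i+1) - y_i)/h_i = 0, 6, -11, 7.
  1·σ_0 + 4·σ_1 + 1·σ_2 = 6(Δ_1 - Δ_0) = 36
  1·σ_1 + 4·σ_2 + 1·σ_3 = 6(Δ_2 - Δ_1) = -102
  1·σ_2 + 4·σ_3 + 1·σ_4 = 6(Δ_3 - Δ_2) = 108
Natural end conditions: σ_0 = σ_4 = 0.
Hence σ_0 = 0, σ_1 = 132/7, σ_2 = -276/7, σ_3 = 258/7, σ_4 = 0.
On [2, 3], g'(t) = b_1 + 2c_1·(t - 2) + 3d_1·(t - 2)² with b_1 = Δ_1 - h_1(2σ_1 + σ_2)/6 = 44/7, c_1 = σ_1/2 = 66/7, d_1 = (σ_2 - σ_1)/(6h_1) = -68/7. So g'(2) = 44/7.

6.2857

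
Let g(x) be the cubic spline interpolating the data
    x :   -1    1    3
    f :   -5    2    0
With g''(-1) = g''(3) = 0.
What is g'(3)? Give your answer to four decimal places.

-2.1250

Write M_i for g''(x_i). With h_i = 2, 2 and divided differences Δ_i = 7/2, -1, the continuity of g' gives the tridiagonal system
  2·M_0 + 8·M_1 + 2·M_2 = 6(Δ_1 - Δ_0) = -27
Natural end conditions: M_0 = M_2 = 0.
Solving: M_0 = 0, M_1 = -27/8, M_2 = 0.
On [1, 3], g'(x) = b_1 + 2c_1·(x - 1) + 3d_1·(x - 1)² with b_1 = Δ_1 - h_1(2M_1 + M_2)/6 = 5/4, c_1 = M_1/2 = -27/16, d_1 = (M_2 - M_1)/(6h_1) = 9/32. So g'(3) = -17/8.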